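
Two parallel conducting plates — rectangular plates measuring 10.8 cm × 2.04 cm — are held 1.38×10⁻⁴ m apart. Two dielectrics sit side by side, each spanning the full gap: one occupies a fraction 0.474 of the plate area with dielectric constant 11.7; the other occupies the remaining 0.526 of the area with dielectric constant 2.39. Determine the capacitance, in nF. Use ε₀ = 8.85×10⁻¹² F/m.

0.961 nF

A = 10.8 × 2.04 cm² = 2.20×10⁻³ m².
Side-by-side slabs ⇒ two capacitors in parallel, each spanning the full gap.
C₁ = κ₁ε₀A₁/d = 11.7 × 8.85×10⁻¹² × 1.04×10⁻³ / 1.38×10⁻⁴ = 7.84×10⁻¹⁰ F.
C₂ = κ₂ε₀A₂/d = 2.39 × 8.85×10⁻¹² × 1.16×10⁻³ / 1.38×10⁻⁴ = 1.78×10⁻¹⁰ F.
C = C₁ + C₂ = 9.61×10⁻¹⁰ F.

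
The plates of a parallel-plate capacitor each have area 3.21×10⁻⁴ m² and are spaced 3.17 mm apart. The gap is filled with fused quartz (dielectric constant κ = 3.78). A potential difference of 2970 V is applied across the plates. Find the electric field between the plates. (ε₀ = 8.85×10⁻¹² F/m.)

E = V/d = 2970 / 3.17×10⁻³ = 9.37×10⁵ V/m.

0.937 MV/m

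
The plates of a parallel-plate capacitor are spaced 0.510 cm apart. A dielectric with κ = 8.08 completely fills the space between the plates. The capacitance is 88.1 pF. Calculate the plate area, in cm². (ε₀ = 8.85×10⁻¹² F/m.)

62.8 cm²

A = Cd/(κε₀) = 8.81×10⁻¹¹ × 5.10×10⁻³ / (8.08 × 8.85×10⁻¹²) = 6.28×10⁻³ m².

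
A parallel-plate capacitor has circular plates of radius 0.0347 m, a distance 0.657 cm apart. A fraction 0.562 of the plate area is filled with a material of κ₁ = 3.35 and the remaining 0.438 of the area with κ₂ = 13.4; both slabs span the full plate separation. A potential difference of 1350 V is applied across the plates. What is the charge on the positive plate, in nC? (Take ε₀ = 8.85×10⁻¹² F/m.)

Q ≈ 53.3 nC

A = π(0.0347 m)² = 3.78×10⁻³ m².
Side-by-side slabs ⇒ two capacitors in parallel, each spanning the full gap.
C₁ = κ₁ε₀A₁/d = 3.35 × 8.85×10⁻¹² × 2.13×10⁻³ / 6.57×10⁻³ = 9.59×10⁻¹² F.
C₂ = κ₂ε₀A₂/d = 13.4 × 8.85×10⁻¹² × 1.66×10⁻³ / 6.57×10⁻³ = 2.99×10⁻¹¹ F.
C = C₁ + C₂ = 3.95×10⁻¹¹ F.
Q = CV = 3.95×10⁻¹¹ × 1350 = 5.33×10⁻⁸ C.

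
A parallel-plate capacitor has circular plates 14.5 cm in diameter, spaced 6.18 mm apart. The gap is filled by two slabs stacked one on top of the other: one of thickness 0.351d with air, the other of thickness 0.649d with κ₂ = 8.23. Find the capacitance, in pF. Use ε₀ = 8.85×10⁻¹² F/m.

A = π(14.5/2 cm)² = 1.65×10⁻² m².
Stacked slabs ⇒ two capacitors in series, each with the full plate area.
C₁ = κ₁ε₀A/d₁ = 1.00 × 8.85×10⁻¹² × 1.65×10⁻² / 2.17×10⁻³ = 6.74×10⁻¹¹ F.
C₂ = κ₂ε₀A/d₂ = 8.23 × 8.85×10⁻¹² × 1.65×10⁻² / 4.01×10⁻³ = 3.00×10⁻¹⁰ F.
C = (1/C₁ + 1/C₂)⁻¹ = 5.50×10⁻¹¹ F.

55.0 pF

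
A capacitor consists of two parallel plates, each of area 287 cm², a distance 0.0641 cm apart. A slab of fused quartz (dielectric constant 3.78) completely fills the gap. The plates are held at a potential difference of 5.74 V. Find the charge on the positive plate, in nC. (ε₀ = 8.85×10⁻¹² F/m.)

A = 287 cm² = 2.87×10⁻² m².
C = κε₀A/d = 3.78 × 8.85×10⁻¹² × 2.87×10⁻² / 6.41×10⁻⁴ = 1.50×10⁻⁹ F.
Q = CV = 1.50×10⁻⁹ × 5.74 = 8.60×10⁻⁹ C.

Q ≈ 8.60 nC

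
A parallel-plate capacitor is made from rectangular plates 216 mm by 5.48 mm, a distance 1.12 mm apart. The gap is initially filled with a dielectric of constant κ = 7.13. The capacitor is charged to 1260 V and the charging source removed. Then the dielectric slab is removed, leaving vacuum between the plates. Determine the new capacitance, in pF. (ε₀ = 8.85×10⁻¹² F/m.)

A = 216 × 5.48 mm² = 1.18×10⁻³ m².
Initially C₁ = κε₀A/d = 7.13 × 8.85×10⁻¹² × 1.18×10⁻³ / 1.12×10⁻³ = 6.67×10⁻¹¹ F.
C = κε₀A/d scales with κ, so C₂/C₁ = 1/κ = 1/7.13 = 0.140.
C₂ = 0.140 × 6.67×10⁻¹¹ = 9.35×10⁻¹² F.

9.35 pF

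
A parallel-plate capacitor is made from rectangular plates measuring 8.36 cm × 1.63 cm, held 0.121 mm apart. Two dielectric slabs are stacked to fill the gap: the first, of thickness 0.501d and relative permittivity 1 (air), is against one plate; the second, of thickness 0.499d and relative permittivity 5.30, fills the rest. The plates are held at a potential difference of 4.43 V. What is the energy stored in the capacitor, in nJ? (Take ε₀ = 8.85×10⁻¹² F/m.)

A = 8.36 × 1.63 cm² = 1.36×10⁻³ m².
Stacked slabs ⇒ two capacitors in series, each with the full plate area.
C₁ = κ₁ε₀A/d₁ = 1.00 × 8.85×10⁻¹² × 1.36×10⁻³ / 6.06×10⁻⁵ = 1.99×10⁻¹⁰ F.
C₂ = κ₂ε₀A/d₂ = 5.30 × 8.85×10⁻¹² × 1.36×10⁻³ / 6.04×10⁻⁵ = 1.06×10⁻⁹ F.
C = (1/C₁ + 1/C₂)⁻¹ = 1.67×10⁻¹⁰ F.
U = ½CV² = ½ × 1.67×10⁻¹⁰ × (4.43)² = 1.64×10⁻⁹ J.

1.64 nJ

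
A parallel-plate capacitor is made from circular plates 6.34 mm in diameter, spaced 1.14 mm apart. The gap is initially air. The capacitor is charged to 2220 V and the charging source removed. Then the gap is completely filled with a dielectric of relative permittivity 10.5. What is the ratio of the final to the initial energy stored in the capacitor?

Isolated ⇒ Q is held fixed.
C₂ = 10.5 C₁ and U = Q²/(2C), so U₂/U₁ = C₁/C₂ = 0.0952.

U₂/U₁ ≈ 0.0952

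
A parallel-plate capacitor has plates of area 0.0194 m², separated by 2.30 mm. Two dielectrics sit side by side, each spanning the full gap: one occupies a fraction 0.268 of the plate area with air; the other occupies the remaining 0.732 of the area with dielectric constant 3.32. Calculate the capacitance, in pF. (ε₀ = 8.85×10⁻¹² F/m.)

Side-by-side slabs ⇒ two capacitors in parallel, each spanning the full gap.
C₁ = κ₁ε₀A₁/d = 1.00 × 8.85×10⁻¹² × 5.20×10⁻³ / 2.30×10⁻³ = 2.00×10⁻¹¹ F.
C₂ = κ₂ε₀A₂/d = 3.32 × 8.85×10⁻¹² × 1.42×10⁻² / 2.30×10⁻³ = 1.81×10⁻¹⁰ F.
C = C₁ + C₂ = 2.01×10⁻¹⁰ F.

C ≈ 201 pF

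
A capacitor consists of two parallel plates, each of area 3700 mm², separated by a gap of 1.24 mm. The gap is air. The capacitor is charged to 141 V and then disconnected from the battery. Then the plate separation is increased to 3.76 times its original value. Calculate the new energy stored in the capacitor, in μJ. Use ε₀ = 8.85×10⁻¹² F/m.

0.987 μJ

A = 3700 mm² = 3.70×10⁻³ m².
Initially C₁ = ε₀A/d = 8.85×10⁻¹² × 3.70×10⁻³ / 1.24×10⁻³ = 2.64×10⁻¹¹ F.
U₁ = 2.63×10⁻⁷ J.
Isolated ⇒ Q is held fixed. C₂ = 0.266 C₁ and U = Q²/(2C), so U₂/U₁ = C₁/C₂ = 3.76.
U₂ = 3.76 × 2.63×10⁻⁷ = 9.87×10⁻⁷ J.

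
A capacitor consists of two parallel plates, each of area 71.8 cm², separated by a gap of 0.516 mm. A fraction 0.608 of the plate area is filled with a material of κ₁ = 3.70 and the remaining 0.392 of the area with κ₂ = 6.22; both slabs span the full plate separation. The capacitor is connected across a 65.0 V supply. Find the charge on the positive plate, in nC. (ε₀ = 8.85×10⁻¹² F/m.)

37.5 nC

A = 71.8 cm² = 7.18×10⁻³ m².
Side-by-side slabs ⇒ two capacitors in parallel, each spanning the full gap.
C₁ = κ₁ε₀A₁/d = 3.70 × 8.85×10⁻¹² × 4.37×10⁻³ / 5.16×10⁻⁴ = 2.77×10⁻¹⁰ F.
C₂ = κ₂ε₀A₂/d = 6.22 × 8.85×10⁻¹² × 2.81×10⁻³ / 5.16×10⁻⁴ = 3.00×10⁻¹⁰ F.
C = C₁ + C₂ = 5.77×10⁻¹⁰ F.
Q = CV = 5.77×10⁻¹⁰ × 65.0 = 3.75×10⁻⁸ C.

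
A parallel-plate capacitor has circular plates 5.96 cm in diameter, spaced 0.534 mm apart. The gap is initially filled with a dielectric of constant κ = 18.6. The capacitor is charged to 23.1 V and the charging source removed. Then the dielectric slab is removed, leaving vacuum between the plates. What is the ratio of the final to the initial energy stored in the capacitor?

Isolated ⇒ Q is held fixed.
C₂ = 0.0538 C₁ and U = Q²/(2C), so U₂/U₁ = C₁/C₂ = 18.6.

18.6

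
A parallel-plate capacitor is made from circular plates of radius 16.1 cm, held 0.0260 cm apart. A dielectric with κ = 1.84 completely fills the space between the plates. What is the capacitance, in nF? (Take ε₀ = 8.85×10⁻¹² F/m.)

5.10 nF

A = π(16.1 cm)² = 8.14×10⁻² m².
C = κε₀A/d = 1.84 × 8.85×10⁻¹² × 8.14×10⁻² / 2.60×10⁻⁴ = 5.10×10⁻⁹ F.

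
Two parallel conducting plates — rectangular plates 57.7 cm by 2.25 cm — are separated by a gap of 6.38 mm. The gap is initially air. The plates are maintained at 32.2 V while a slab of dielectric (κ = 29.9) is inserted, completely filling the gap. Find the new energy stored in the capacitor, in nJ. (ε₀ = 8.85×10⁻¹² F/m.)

U ≈ 279 nJ

A = 57.7 × 2.25 cm² = 1.30×10⁻² m².
Initially C₁ = ε₀A/d = 8.85×10⁻¹² × 1.30×10⁻² / 6.38×10⁻³ = 1.80×10⁻¹¹ F.
U₁ = 9.34×10⁻⁹ J.
Battery connected ⇒ V is held fixed. C₂ = 29.9 C₁ and U = ½CV², so U₂/U₁ = C₂/C₁ = 29.9.
U₂ = 29.9 × 9.34×10⁻⁹ = 2.79×10⁻⁷ J.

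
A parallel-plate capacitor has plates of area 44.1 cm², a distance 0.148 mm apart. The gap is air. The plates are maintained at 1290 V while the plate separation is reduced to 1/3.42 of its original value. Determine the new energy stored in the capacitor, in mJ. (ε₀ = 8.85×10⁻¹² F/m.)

A = 44.1 cm² = 4.41×10⁻³ m².
Initially C₁ = ε₀A/d = 8.85×10⁻¹² × 4.41×10⁻³ / 1.48×10⁻⁴ = 2.64×10⁻¹⁰ F.
U₁ = 2.19×10⁻⁴ J.
Battery connected ⇒ V is held fixed. C₂ = 3.42 C₁ and U = ½CV², so U₂/U₁ = C₂/C₁ = 3.42.
U₂ = 3.42 × 2.19×10⁻⁴ = 7.50×10⁻⁴ J.

0.750 mJ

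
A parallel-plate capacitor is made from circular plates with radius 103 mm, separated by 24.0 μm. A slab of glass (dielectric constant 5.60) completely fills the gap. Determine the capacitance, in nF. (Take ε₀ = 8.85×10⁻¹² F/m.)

A = π(103 mm)² = 3.33×10⁻² m².
C = κε₀A/d = 5.60 × 8.85×10⁻¹² × 3.33×10⁻² / 2.40×10⁻⁵ = 6.88×10⁻⁸ F.

68.8 nF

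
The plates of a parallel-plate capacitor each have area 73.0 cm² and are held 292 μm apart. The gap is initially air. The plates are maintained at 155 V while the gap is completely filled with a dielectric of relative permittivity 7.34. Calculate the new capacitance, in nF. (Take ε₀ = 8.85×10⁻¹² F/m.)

A = 73.0 cm² = 7.30×10⁻³ m².
Initially C₁ = ε₀A/d = 8.85×10⁻¹² × 7.30×10⁻³ / 2.92×10⁻⁴ = 2.21×10⁻¹⁰ F.
C = κε₀A/d scales with κ, so C₂/C₁ = κ = 7.34.
C₂ = 7.34 × 2.21×10⁻¹⁰ = 1.62×10⁻⁹ F.

1.62 nF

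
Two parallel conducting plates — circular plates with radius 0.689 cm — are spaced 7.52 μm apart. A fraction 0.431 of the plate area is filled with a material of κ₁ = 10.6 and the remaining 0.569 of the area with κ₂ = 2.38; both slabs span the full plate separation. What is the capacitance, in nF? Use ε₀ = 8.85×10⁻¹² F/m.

C ≈ 1.04 nF

A = π(0.689 cm)² = 1.49×10⁻⁴ m².
Side-by-side slabs ⇒ two capacitors in parallel, each spanning the full gap.
C₁ = κ₁ε₀A₁/d = 10.6 × 8.85×10⁻¹² × 6.43×10⁻⁵ / 7.52×10⁻⁶ = 8.02×10⁻¹⁰ F.
C₂ = κ₂ε₀A₂/d = 2.38 × 8.85×10⁻¹² × 8.49×10⁻⁵ / 7.52×10⁻⁶ = 2.38×10⁻¹⁰ F.
C = C₁ + C₂ = 1.04×10⁻⁹ F.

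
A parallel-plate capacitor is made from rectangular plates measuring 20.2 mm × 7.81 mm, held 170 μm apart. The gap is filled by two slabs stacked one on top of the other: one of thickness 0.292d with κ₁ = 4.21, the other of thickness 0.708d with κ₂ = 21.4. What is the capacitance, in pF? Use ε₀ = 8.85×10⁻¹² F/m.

A = 20.2 × 7.81 mm² = 1.58×10⁻⁴ m².
Stacked slabs ⇒ two capacitors in series, each with the full plate area.
C₁ = κ₁ε₀A/d₁ = 4.21 × 8.85×10⁻¹² × 1.58×10⁻⁴ / 4.96×10⁻⁵ = 1.18×10⁻¹⁰ F.
C₂ = κ₂ε₀A/d₂ = 21.4 × 8.85×10⁻¹² × 1.58×10⁻⁴ / 1.20×10⁻⁴ = 2.48×10⁻¹⁰ F.
C = (1/C₁ + 1/C₂)⁻¹ = 8.02×10⁻¹¹ F.

C ≈ 80.2 pF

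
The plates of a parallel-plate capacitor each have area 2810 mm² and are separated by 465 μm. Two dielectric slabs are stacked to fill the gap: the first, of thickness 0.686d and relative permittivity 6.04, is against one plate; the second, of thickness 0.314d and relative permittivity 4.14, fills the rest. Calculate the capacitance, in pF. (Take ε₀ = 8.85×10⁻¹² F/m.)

282 pF

A = 2810 mm² = 2.81×10⁻³ m².
Stacked slabs ⇒ two capacitors in series, each with the full plate area.
C₁ = κ₁ε₀A/d₁ = 6.04 × 8.85×10⁻¹² × 2.81×10⁻³ / 3.19×10⁻⁴ = 4.71×10⁻¹⁰ F.
C₂ = κ₂ε₀A/d₂ = 4.14 × 8.85×10⁻¹² × 2.81×10⁻³ / 1.46×10⁻⁴ = 7.05×10⁻¹⁰ F.
C = (1/C₁ + 1/C₂)⁻¹ = 2.82×10⁻¹⁰ F.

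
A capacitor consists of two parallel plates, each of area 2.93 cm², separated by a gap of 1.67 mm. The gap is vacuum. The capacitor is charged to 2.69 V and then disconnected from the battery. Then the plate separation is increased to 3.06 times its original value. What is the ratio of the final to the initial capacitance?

C = ε₀A/d scales as 1/d, so C₂/C₁ = d₁/d₂ = 1/3.06 = 0.327.

0.327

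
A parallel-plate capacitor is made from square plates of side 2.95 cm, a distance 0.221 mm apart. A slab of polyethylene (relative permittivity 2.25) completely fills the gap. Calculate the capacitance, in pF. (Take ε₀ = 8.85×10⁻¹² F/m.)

A = (2.95 cm)² = 8.70×10⁻⁴ m².
C = κε₀A/d = 2.25 × 8.85×10⁻¹² × 8.70×10⁻⁴ / 2.21×10⁻⁴ = 7.84×10⁻¹¹ F.

C ≈ 78.4 pF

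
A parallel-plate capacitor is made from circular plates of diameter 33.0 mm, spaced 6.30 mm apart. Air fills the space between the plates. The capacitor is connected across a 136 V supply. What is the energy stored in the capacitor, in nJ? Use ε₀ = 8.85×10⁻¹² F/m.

U ≈ 11.1 nJ

A = π(33.0/2 mm)² = 8.55×10⁻⁴ m².
C = ε₀A/d = 8.85×10⁻¹² × 8.55×10⁻⁴ / 6.30×10⁻³ = 1.20×10⁻¹² F.
U = ½CV² = ½ × 1.20×10⁻¹² × (136)² = 1.11×10⁻⁸ J.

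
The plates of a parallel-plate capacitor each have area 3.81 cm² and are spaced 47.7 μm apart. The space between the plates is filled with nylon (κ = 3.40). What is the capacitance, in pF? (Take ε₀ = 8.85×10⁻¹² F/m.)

A = 3.81 cm² = 3.81×10⁻⁴ m².
C = κε₀A/d = 3.40 × 8.85×10⁻¹² × 3.81×10⁻⁴ / 4.77×10⁻⁵ = 2.40×10⁻¹⁰ F.

C ≈ 240 pF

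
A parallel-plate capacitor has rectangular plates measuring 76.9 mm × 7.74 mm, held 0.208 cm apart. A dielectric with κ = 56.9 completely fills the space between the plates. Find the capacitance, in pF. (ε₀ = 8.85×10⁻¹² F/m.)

A = 76.9 × 7.74 mm² = 5.95×10⁻⁴ m².
C = κε₀A/d = 56.9 × 8.85×10⁻¹² × 5.95×10⁻⁴ / 2.08×10⁻³ = 1.44×10⁻¹⁰ F.

144 pF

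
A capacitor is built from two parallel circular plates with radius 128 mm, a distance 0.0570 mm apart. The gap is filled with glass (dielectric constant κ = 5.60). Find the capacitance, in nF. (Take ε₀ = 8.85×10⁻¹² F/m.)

C ≈ 44.8 nF

A = π(128 mm)² = 5.15×10⁻² m².
C = κε₀A/d = 5.60 × 8.85×10⁻¹² × 5.15×10⁻² / 5.70×10⁻⁵ = 4.48×10⁻⁸ F.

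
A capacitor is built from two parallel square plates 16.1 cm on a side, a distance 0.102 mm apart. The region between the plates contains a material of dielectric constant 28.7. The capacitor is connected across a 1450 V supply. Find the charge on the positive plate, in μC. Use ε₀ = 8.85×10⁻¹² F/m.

93.6 μC

A = (16.1 cm)² = 2.59×10⁻² m².
C = κε₀A/d = 28.7 × 8.85×10⁻¹² × 2.59×10⁻² / 1.02×10⁻⁴ = 6.45×10⁻⁸ F.
Q = CV = 6.45×10⁻⁸ × 1450 = 9.36×10⁻⁵ C.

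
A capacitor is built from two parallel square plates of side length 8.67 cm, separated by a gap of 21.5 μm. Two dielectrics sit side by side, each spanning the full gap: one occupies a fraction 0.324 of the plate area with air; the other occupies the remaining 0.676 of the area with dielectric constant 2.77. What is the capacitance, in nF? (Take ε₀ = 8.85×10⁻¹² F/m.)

A = (8.67 cm)² = 7.52×10⁻³ m².
Side-by-side slabs ⇒ two capacitors in parallel, each spanning the full gap.
C₁ = κ₁ε₀A₁/d = 1.00 × 8.85×10⁻¹² × 2.44×10⁻³ / 2.15×10⁻⁵ = 1.00×10⁻⁹ F.
C₂ = κ₂ε₀A₂/d = 2.77 × 8.85×10⁻¹² × 5.08×10⁻³ / 2.15×10⁻⁵ = 5.79×10⁻⁹ F.
C = C₁ + C₂ = 6.80×10⁻⁹ F.

6.80 nF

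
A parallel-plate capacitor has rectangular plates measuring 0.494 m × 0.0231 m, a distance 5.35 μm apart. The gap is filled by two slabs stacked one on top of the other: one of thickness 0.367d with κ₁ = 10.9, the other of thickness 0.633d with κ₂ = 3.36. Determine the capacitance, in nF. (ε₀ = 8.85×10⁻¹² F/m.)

A = 0.494 × 0.0231 m² = 1.14×10⁻² m².
Stacked slabs ⇒ two capacitors in series, each with the full plate area.
C₁ = κ₁ε₀A/d₁ = 10.9 × 8.85×10⁻¹² × 1.14×10⁻² / 1.96×10⁻⁶ = 5.61×10⁻⁷ F.
C₂ = κ₂ε₀A/d₂ = 3.36 × 8.85×10⁻¹² × 1.14×10⁻² / 3.39×10⁻⁶ = 1.00×10⁻⁷ F.
C = (1/C₁ + 1/C₂)⁻¹ = 8.50×10⁻⁸ F.

C ≈ 85.0 nF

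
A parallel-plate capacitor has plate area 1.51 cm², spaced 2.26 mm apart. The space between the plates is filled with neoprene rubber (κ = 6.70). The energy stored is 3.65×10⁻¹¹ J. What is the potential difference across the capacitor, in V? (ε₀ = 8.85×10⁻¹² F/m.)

V ≈ 4.29 V

A = 1.51 cm² = 1.51×10⁻⁴ m².
C = κε₀A/d = 6.70 × 8.85×10⁻¹² × 1.51×10⁻⁴ / 2.26×10⁻³ = 3.96×10⁻¹² F.
V = √(2U/C) = √(2 × 3.65×10⁻¹¹ / 3.96×10⁻¹²) = 4.29 V.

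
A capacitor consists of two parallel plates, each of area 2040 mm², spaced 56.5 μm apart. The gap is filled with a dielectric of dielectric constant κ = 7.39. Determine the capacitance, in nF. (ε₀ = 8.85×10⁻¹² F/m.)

A = 2040 mm² = 2.04×10⁻³ m².
C = κε₀A/d = 7.39 × 8.85×10⁻¹² × 2.04×10⁻³ / 5.65×10⁻⁵ = 2.36×10⁻⁹ F.

C ≈ 2.36 nF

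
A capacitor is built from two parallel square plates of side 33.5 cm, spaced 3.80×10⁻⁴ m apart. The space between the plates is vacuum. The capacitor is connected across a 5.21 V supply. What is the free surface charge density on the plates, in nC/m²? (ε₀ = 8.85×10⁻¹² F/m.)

121 nC/m²

A = (33.5 cm)² = 0.112 m².
C = ε₀A/d = 8.85×10⁻¹² × 0.112 / 3.80×10⁻⁴ = 2.61×10⁻⁹ F.
σ = Q/A = CV/A = 2.61×10⁻⁹ × 5.21 / 0.112 = 1.21×10⁻⁷ C/m².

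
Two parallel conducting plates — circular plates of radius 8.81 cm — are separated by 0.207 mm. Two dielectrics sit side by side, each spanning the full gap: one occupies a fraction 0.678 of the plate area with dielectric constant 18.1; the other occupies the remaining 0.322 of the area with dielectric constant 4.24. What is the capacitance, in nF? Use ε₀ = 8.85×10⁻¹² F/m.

A = π(8.81 cm)² = 2.44×10⁻² m².
Side-by-side slabs ⇒ two capacitors in parallel, each spanning the full gap.
C₁ = κ₁ε₀A₁/d = 18.1 × 8.85×10⁻¹² × 1.65×10⁻² / 2.07×10⁻⁴ = 1.28×10⁻⁸ F.
C₂ = κ₂ε₀A₂/d = 4.24 × 8.85×10⁻¹² × 7.85×10⁻³ / 2.07×10⁻⁴ = 1.42×10⁻⁹ F.
C = C₁ + C₂ = 1.42×10⁻⁸ F.

14.2 nF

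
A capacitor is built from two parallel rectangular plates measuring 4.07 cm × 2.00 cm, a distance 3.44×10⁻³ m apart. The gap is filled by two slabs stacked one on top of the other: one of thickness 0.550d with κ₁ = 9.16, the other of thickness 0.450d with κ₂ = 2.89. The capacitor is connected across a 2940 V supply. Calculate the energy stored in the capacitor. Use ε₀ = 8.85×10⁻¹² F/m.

A = 4.07 × 2.00 cm² = 8.14×10⁻⁴ m².
Stacked slabs ⇒ two capacitors in series, each with the full plate area.
C₁ = κ₁ε₀A/d₁ = 9.16 × 8.85×10⁻¹² × 8.14×10⁻⁴ / 1.89×10⁻³ = 3.49×10⁻¹¹ F.
C₂ = κ₂ε₀A/d₂ = 2.89 × 8.85×10⁻¹² × 8.14×10⁻⁴ / 1.55×10⁻³ = 1.34×10⁻¹¹ F.
C = (1/C₁ + 1/C₂)⁻¹ = 9.71×10⁻¹² F.
U = ½CV² = ½ × 9.71×10⁻¹² × (2940)² = 4.19×10⁻⁵ J.

U ≈ 41.9 μJ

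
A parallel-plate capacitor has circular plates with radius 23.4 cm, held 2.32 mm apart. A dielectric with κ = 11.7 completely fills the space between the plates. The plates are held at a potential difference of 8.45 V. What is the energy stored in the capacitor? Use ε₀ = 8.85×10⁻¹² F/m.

U ≈ 274 nJ

A = π(23.4 cm)² = 0.172 m².
C = κε₀A/d = 11.7 × 8.85×10⁻¹² × 0.172 / 2.32×10⁻³ = 7.68×10⁻⁹ F.
U = ½CV² = ½ × 7.68×10⁻⁹ × (8.45)² = 2.74×10⁻⁷ J.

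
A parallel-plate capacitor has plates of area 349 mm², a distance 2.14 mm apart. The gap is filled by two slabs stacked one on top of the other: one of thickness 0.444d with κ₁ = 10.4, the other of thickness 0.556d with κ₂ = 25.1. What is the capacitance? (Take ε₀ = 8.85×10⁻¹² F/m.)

22.3 pF

A = 349 mm² = 3.49×10⁻⁴ m².
Stacked slabs ⇒ two capacitors in series, each with the full plate area.
C₁ = κ₁ε₀A/d₁ = 10.4 × 8.85×10⁻¹² × 3.49×10⁻⁴ / 9.50×10⁻⁴ = 3.38×10⁻¹¹ F.
C₂ = κ₂ε₀A/d₂ = 25.1 × 8.85×10⁻¹² × 3.49×10⁻⁴ / 1.19×10⁻³ = 6.52×10⁻¹¹ F.
C = (1/C₁ + 1/C₂)⁻¹ = 2.23×10⁻¹¹ F.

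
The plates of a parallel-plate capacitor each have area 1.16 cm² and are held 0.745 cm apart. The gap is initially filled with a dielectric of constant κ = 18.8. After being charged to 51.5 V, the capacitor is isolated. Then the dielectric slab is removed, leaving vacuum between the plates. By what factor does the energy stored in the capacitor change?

18.8

Isolated ⇒ Q is held fixed.
C₂ = 0.0532 C₁ and U = Q²/(2C), so U₂/U₁ = C₁/C₂ = 18.8.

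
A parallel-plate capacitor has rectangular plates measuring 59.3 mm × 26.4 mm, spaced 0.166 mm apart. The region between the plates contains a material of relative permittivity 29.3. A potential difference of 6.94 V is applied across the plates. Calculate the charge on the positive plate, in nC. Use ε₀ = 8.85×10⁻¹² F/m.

A = 59.3 × 26.4 mm² = 1.57×10⁻³ m².
C = κε₀A/d = 29.3 × 8.85×10⁻¹² × 1.57×10⁻³ / 1.66×10⁻⁴ = 2.45×10⁻⁹ F.
Q = CV = 2.45×10⁻⁹ × 6.94 = 1.70×10⁻⁸ C.

Q ≈ 17.0 nC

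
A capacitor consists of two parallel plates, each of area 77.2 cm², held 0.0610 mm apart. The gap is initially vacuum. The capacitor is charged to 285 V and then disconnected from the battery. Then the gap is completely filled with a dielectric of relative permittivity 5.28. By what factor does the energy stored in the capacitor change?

0.189

Isolated ⇒ Q is held fixed.
C₂ = 5.28 C₁ and U = Q²/(2C), so U₂/U₁ = C₁/C₂ = 0.189.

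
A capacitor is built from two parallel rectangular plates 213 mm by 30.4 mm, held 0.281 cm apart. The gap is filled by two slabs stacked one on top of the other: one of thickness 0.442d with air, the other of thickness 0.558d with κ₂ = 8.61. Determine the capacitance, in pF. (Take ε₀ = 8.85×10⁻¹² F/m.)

A = 213 × 30.4 mm² = 6.48×10⁻³ m².
Stacked slabs ⇒ two capacitors in series, each with the full plate area.
C₁ = κ₁ε₀A/d₁ = 1.00 × 8.85×10⁻¹² × 6.48×10⁻³ / 1.24×10⁻³ = 4.61×10⁻¹¹ F.
C₂ = κ₂ε₀A/d₂ = 8.61 × 8.85×10⁻¹² × 6.48×10⁻³ / 1.57×10⁻³ = 3.15×10⁻¹⁰ F.
C = (1/C₁ + 1/C₂)⁻¹ = 4.02×10⁻¹¹ F.

C ≈ 40.2 pF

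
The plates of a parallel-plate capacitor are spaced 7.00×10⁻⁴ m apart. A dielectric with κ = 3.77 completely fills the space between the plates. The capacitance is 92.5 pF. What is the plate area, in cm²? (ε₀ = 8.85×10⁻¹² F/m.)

19.4 cm²

A = Cd/(κε₀) = 9.25×10⁻¹¹ × 7.00×10⁻⁴ / (3.77 × 8.85×10⁻¹²) = 1.94×10⁻³ m².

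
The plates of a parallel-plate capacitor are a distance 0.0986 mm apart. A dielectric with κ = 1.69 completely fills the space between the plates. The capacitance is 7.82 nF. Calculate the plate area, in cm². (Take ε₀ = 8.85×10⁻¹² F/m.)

A ≈ 516 cm²

A = Cd/(κε₀) = 7.82×10⁻⁹ × 9.86×10⁻⁵ / (1.69 × 8.85×10⁻¹²) = 5.16×10⁻² m².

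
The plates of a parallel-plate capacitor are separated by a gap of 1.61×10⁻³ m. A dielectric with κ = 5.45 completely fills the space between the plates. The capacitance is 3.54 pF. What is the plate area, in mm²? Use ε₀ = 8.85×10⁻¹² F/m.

118 mm²

A = Cd/(κε₀) = 3.54×10⁻¹² × 1.61×10⁻³ / (5.45 × 8.85×10⁻¹²) = 1.18×10⁻⁴ m².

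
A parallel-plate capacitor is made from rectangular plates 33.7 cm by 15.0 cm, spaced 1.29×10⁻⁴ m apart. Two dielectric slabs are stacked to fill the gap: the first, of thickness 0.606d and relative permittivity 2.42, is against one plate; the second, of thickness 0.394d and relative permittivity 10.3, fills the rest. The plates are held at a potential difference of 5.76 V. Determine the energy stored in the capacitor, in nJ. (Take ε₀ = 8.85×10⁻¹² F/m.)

A = 33.7 × 15.0 cm² = 5.06×10⁻² m².
Stacked slabs ⇒ two capacitors in series, each with the full plate area.
C₁ = κ₁ε₀A/d₁ = 2.42 × 8.85×10⁻¹² × 5.06×10⁻² / 7.82×10⁻⁵ = 1.38×10⁻⁸ F.
C₂ = κ₂ε₀A/d₂ = 10.3 × 8.85×10⁻¹² × 5.06×10⁻² / 5.08×10⁻⁵ = 9.07×10⁻⁸ F.
C = (1/C₁ + 1/C₂)⁻¹ = 1.20×10⁻⁸ F.
U = ½CV² = ½ × 1.20×10⁻⁸ × (5.76)² = 1.99×10⁻⁷ J.

U ≈ 199 nJ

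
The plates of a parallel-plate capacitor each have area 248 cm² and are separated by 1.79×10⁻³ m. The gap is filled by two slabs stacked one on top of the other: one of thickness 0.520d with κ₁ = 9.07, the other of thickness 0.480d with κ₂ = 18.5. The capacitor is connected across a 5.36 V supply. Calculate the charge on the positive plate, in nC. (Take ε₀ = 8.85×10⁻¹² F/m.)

7.89 nC

A = 248 cm² = 2.48×10⁻² m².
Stacked slabs ⇒ two capacitors in series, each with the full plate area.
C₁ = κ₁ε₀A/d₁ = 9.07 × 8.85×10⁻¹² × 2.48×10⁻² / 9.31×10⁻⁴ = 2.14×10⁻⁹ F.
C₂ = κ₂ε₀A/d₂ = 18.5 × 8.85×10⁻¹² × 2.48×10⁻² / 8.59×10⁻⁴ = 4.73×10⁻⁹ F.
C = (1/C₁ + 1/C₂)⁻¹ = 1.47×10⁻⁹ F.
Q = CV = 1.47×10⁻⁹ × 5.36 = 7.89×10⁻⁹ C.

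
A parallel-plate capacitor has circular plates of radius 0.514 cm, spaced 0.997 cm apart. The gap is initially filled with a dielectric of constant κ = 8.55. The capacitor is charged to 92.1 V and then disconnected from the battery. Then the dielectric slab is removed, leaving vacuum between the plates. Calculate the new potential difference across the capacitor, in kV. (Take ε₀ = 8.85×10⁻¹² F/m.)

A = π(0.514 cm)² = 8.30×10⁻⁵ m².
Initially C₁ = κε₀A/d = 8.55 × 8.85×10⁻¹² × 8.30×10⁻⁵ / 9.97×10⁻³ = 6.30×10⁻¹³ F.
V₁ = 92.1 V.
Isolated ⇒ Q is held fixed. C₂ = 0.117 C₁ and V = Q/C, so V₂/V₁ = C₁/C₂ = 8.55.
V₂ = 8.55 × 92.1 = 7.87×10² V.

0.787 kV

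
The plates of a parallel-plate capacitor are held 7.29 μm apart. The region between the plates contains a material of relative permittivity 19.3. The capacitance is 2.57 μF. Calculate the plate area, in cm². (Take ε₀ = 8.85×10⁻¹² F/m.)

1097 cm²

A = Cd/(κε₀) = 2.57×10⁻⁶ × 7.29×10⁻⁶ / (19.3 × 8.85×10⁻¹²) = 0.110 m².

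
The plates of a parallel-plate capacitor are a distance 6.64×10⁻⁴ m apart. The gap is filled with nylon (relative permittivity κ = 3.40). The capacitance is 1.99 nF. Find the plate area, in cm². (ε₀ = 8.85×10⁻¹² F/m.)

A ≈ 439 cm²

A = Cd/(κε₀) = 1.99×10⁻⁹ × 6.64×10⁻⁴ / (3.40 × 8.85×10⁻¹²) = 4.39×10⁻² m².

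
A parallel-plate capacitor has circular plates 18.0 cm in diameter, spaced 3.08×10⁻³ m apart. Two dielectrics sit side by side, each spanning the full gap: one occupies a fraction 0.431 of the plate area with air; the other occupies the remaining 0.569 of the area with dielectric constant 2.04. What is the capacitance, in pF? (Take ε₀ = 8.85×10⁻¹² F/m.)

A = π(18.0/2 cm)² = 2.54×10⁻² m².
Side-by-side slabs ⇒ two capacitors in parallel, each spanning the full gap.
C₁ = κ₁ε₀A₁/d = 1.00 × 8.85×10⁻¹² × 1.10×10⁻² / 3.08×10⁻³ = 3.15×10⁻¹¹ F.
C₂ = κ₂ε₀A₂/d = 2.04 × 8.85×10⁻¹² × 1.45×10⁻² / 3.08×10⁻³ = 8.49×10⁻¹¹ F.
C = C₁ + C₂ = 1.16×10⁻¹⁰ F.

116 pF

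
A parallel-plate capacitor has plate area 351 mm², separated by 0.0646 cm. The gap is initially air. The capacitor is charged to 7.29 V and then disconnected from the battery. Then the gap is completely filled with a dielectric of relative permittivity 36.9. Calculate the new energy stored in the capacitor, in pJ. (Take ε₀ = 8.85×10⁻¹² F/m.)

A = 351 mm² = 3.51×10⁻⁴ m².
Initially C₁ = ε₀A/d = 8.85×10⁻¹² × 3.51×10⁻⁴ / 6.46×10⁻⁴ = 4.81×10⁻¹² F.
U₁ = 1.28×10⁻¹⁰ J.
Isolated ⇒ Q is held fixed. C₂ = 36.9 C₁ and U = Q²/(2C), so U₂/U₁ = C₁/C₂ = 0.0271.
U₂ = 0.0271 × 1.28×10⁻¹⁰ = 3.46×10⁻¹² J.

3.46 pJ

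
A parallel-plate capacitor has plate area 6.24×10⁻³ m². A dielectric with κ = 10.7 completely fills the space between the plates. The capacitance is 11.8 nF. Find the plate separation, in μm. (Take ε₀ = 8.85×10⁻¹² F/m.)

50.1 μm

d = κε₀A/C = 10.7 × 8.85×10⁻¹² × 6.24×10⁻³ / 1.18×10⁻⁸ = 5.01×10⁻⁵ m.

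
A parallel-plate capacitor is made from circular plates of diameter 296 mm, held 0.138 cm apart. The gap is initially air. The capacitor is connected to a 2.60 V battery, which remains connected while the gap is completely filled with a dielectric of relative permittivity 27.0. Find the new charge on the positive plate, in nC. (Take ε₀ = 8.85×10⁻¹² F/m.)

31.0 nC

A = π(296/2 mm)² = 6.88×10⁻² m².
Initially C₁ = ε₀A/d = 8.85×10⁻¹² × 6.88×10⁻² / 1.38×10⁻³ = 4.41×10⁻¹⁰ F.
Q₁ = 1.15×10⁻⁹ C.
Battery connected ⇒ V is held fixed. C₂ = 27.0 C₁ and Q = CV, so Q₂/Q₁ = C₂/C₁ = 27.0.
Q₂ = 27.0 × 1.15×10⁻⁹ = 3.10×10⁻⁸ C.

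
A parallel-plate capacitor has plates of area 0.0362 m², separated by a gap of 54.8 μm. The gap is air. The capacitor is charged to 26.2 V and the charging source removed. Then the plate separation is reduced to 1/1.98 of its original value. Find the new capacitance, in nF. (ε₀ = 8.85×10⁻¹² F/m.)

Initially C₁ = ε₀A/d = 8.85×10⁻¹² × 3.62×10⁻² / 5.48×10⁻⁵ = 5.85×10⁻⁹ F.
C = ε₀A/d scales as 1/d, so C₂/C₁ = d₁/d₂ = 1.98.
C₂ = 1.98 × 5.85×10⁻⁹ = 1.16×10⁻⁸ F.

C ≈ 11.6 nF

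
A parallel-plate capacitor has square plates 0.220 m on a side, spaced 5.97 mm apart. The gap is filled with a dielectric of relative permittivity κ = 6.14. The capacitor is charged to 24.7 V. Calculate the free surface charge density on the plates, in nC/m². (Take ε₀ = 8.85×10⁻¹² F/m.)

A = (0.220 m)² = 4.84×10⁻² m².
C = κε₀A/d = 6.14 × 8.85×10⁻¹² × 4.84×10⁻² / 5.97×10⁻³ = 4.41×10⁻¹⁰ F.
σ = Q/A = CV/A = 4.41×10⁻¹⁰ × 24.7 / 4.84×10⁻² = 2.25×10⁻⁷ C/m².

225 nC/m²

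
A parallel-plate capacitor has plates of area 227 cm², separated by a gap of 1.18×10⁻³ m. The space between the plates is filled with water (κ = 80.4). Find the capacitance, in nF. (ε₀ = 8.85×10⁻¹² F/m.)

A = 227 cm² = 2.27×10⁻² m².
C = κε₀A/d = 80.4 × 8.85×10⁻¹² × 2.27×10⁻² / 1.18×10⁻³ = 1.37×10⁻⁸ F.

C ≈ 13.7 nF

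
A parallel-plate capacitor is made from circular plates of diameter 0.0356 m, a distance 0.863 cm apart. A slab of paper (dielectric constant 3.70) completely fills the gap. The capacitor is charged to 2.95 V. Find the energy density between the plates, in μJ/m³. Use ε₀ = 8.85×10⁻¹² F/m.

1.91 μJ/m³

E = V/d = 2.95 / 8.63×10⁻³ = 3.42×10² V/m.
u = ½κε₀E² = ½ × 3.70 × 8.85×10⁻¹² × (3.42×10²)² = 1.91×10⁻⁶ J/m³.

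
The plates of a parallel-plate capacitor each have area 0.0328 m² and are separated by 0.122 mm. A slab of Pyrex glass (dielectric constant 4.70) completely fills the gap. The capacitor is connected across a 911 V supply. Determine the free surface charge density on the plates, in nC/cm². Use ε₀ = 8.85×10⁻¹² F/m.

σ ≈ 31.1 nC/cm²

C = κε₀A/d = 4.70 × 8.85×10⁻¹² × 3.28×10⁻² / 1.22×10⁻⁴ = 1.12×10⁻⁸ F.
σ = Q/A = CV/A = 1.12×10⁻⁸ × 911 / 3.28×10⁻² = 3.11×10⁻⁴ C/m².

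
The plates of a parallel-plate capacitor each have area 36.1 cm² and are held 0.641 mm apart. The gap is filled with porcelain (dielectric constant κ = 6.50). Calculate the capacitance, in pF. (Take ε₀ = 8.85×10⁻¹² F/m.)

A = 36.1 cm² = 3.61×10⁻³ m².
C = κε₀A/d = 6.50 × 8.85×10⁻¹² × 3.61×10⁻³ / 6.41×10⁻⁴ = 3.24×10⁻¹⁰ F.

324 pF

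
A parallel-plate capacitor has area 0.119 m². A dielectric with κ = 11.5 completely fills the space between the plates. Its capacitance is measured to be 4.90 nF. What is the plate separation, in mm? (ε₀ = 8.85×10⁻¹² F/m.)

d = κε₀A/C = 11.5 × 8.85×10⁻¹² × 0.119 / 4.90×10⁻⁹ = 2.47×10⁻³ m.

d ≈ 2.47 mm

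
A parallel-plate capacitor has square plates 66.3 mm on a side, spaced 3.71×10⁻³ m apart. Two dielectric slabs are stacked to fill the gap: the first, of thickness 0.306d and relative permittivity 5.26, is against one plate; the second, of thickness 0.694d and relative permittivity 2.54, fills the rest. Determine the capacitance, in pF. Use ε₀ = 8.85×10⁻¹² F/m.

A = (66.3 mm)² = 4.40×10⁻³ m².
Stacked slabs ⇒ two capacitors in series, each with the full plate area.
C₁ = κ₁ε₀A/d₁ = 5.26 × 8.85×10⁻¹² × 4.40×10⁻³ / 1.14×10⁻³ = 1.80×10⁻¹⁰ F.
C₂ = κ₂ε₀A/d₂ = 2.54 × 8.85×10⁻¹² × 4.40×10⁻³ / 2.57×10⁻³ = 3.84×10⁻¹¹ F.
C = (1/C₁ + 1/C₂)⁻¹ = 3.16×10⁻¹¹ F.

31.6 pF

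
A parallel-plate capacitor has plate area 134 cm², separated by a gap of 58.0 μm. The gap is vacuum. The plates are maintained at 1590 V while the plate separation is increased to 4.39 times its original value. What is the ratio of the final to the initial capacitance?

C = ε₀A/d scales as 1/d, so C₂/C₁ = d₁/d₂ = 1/4.39 = 0.228.

C₂/C₁ ≈ 0.228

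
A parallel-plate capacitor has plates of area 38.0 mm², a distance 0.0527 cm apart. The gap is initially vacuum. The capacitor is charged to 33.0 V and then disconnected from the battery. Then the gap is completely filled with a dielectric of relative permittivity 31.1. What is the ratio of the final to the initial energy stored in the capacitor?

Isolated ⇒ Q is held fixed.
C₂ = 31.1 C₁ and U = Q²/(2C), so U₂/U₁ = C₁/C₂ = 0.0322.

0.0322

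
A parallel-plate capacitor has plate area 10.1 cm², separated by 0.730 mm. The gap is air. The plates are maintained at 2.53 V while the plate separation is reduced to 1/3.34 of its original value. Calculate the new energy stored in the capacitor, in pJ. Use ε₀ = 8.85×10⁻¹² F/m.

131 pJ

A = 10.1 cm² = 1.01×10⁻³ m².
Initially C₁ = ε₀A/d = 8.85×10⁻¹² × 1.01×10⁻³ / 7.30×10⁻⁴ = 1.22×10⁻¹¹ F.
U₁ = 3.92×10⁻¹¹ J.
Battery connected ⇒ V is held fixed. C₂ = 3.34 C₁ and U = ½CV², so U₂/U₁ = C₂/C₁ = 3.34.
U₂ = 3.34 × 3.92×10⁻¹¹ = 1.31×10⁻¹⁰ J.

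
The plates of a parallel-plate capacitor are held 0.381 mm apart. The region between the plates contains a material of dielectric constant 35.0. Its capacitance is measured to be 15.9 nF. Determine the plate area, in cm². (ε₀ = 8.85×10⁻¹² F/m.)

196 cm²

A = Cd/(κε₀) = 1.59×10⁻⁸ × 3.81×10⁻⁴ / (35.0 × 8.85×10⁻¹²) = 1.96×10⁻² m².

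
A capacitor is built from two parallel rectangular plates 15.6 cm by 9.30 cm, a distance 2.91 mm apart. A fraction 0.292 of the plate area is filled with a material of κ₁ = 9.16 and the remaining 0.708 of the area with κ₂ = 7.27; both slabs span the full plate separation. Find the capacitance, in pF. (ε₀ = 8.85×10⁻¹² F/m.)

A = 15.6 × 9.30 cm² = 1.45×10⁻² m².
Side-by-side slabs ⇒ two capacitors in parallel, each spanning the full gap.
C₁ = κ₁ε₀A₁/d = 9.16 × 8.85×10⁻¹² × 4.24×10⁻³ / 2.91×10⁻³ = 1.18×10⁻¹⁰ F.
C₂ = κ₂ε₀A₂/d = 7.27 × 8.85×10⁻¹² × 1.03×10⁻² / 2.91×10⁻³ = 2.27×10⁻¹⁰ F.
C = C₁ + C₂ = 3.45×10⁻¹⁰ F.

C ≈ 345 pF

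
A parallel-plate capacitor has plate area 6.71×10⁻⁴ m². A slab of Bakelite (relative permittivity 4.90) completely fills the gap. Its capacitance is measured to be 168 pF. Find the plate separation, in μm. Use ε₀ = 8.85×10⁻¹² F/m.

d ≈ 173 μm

d = κε₀A/C = 4.90 × 8.85×10⁻¹² × 6.71×10⁻⁴ / 1.68×10⁻¹⁰ = 1.73×10⁻⁴ m.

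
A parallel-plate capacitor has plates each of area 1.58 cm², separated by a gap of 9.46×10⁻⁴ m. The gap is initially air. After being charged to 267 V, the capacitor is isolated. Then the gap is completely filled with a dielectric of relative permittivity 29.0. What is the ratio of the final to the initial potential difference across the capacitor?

Isolated ⇒ Q is held fixed.
C₂ = 29.0 C₁ and V = Q/C, so V₂/V₁ = C₁/C₂ = 0.0345.

V₂/V₁ ≈ 0.0345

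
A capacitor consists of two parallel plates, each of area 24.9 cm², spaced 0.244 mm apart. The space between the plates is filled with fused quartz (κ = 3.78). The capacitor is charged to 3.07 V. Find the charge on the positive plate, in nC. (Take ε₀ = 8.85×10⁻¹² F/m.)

Q ≈ 1.05 nC

A = 24.9 cm² = 2.49×10⁻³ m².
C = κε₀A/d = 3.78 × 8.85×10⁻¹² × 2.49×10⁻³ / 2.44×10⁻⁴ = 3.41×10⁻¹⁰ F.
Q = CV = 3.41×10⁻¹⁰ × 3.07 = 1.05×10⁻⁹ C.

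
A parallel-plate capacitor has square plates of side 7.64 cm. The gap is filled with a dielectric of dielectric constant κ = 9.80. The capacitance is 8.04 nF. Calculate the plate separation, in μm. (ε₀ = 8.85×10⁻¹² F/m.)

63.0 μm

A = (7.64 cm)² = 5.84×10⁻³ m².
d = κε₀A/C = 9.80 × 8.85×10⁻¹² × 5.84×10⁻³ / 8.04×10⁻⁹ = 6.30×10⁻⁵ m.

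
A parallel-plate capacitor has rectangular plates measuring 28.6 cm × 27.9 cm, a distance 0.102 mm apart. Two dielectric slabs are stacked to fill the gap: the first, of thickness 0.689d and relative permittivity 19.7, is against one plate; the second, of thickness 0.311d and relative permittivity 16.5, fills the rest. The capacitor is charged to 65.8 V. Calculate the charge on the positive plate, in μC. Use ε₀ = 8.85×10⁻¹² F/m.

A = 28.6 × 27.9 cm² = 7.98×10⁻² m².
Stacked slabs ⇒ two capacitors in series, each with the full plate area.
C₁ = κ₁ε₀A/d₁ = 19.7 × 8.85×10⁻¹² × 7.98×10⁻² / 7.03×10⁻⁵ = 1.98×10⁻⁷ F.
C₂ = κ₂ε₀A/d₂ = 16.5 × 8.85×10⁻¹² × 7.98×10⁻² / 3.17×10⁻⁵ = 3.67×10⁻⁷ F.
C = (1/C₁ + 1/C₂)⁻¹ = 1.29×10⁻⁷ F.
Q = CV = 1.29×10⁻⁷ × 65.8 = 8.46×10⁻⁶ C.

Q ≈ 8.46 μC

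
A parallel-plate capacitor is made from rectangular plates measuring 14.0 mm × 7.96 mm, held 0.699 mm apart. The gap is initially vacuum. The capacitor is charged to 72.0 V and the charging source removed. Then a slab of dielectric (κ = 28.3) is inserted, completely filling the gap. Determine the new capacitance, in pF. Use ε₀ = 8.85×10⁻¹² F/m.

A = 14.0 × 7.96 mm² = 1.11×10⁻⁴ m².
Initially C₁ = ε₀A/d = 8.85×10⁻¹² × 1.11×10⁻⁴ / 6.99×10⁻⁴ = 1.41×10⁻¹² F.
C = κε₀A/d scales with κ, so C₂/C₁ = κ = 28.3.
C₂ = 28.3 × 1.41×10⁻¹² = 3.99×10⁻¹¹ F.

C ≈ 39.9 pF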